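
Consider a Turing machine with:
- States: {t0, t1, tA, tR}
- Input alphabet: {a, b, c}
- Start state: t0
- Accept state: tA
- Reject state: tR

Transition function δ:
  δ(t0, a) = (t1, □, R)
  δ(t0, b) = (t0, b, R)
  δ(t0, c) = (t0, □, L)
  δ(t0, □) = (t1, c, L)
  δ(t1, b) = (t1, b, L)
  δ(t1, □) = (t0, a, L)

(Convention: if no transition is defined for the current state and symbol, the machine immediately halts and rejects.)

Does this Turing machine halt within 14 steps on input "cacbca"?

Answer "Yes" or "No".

Execution trace:
Initial: [t0]cacbca
Step 1: δ(t0, c) = (t0, □, L) → [t0]□□acbca
Step 2: δ(t0, □) = (t1, c, L) → [t1]□c□acbca
Step 3: δ(t1, □) = (t0, a, L) → [t0]□ac□acbca
Step 4: δ(t0, □) = (t1, c, L) → [t1]□cac□acbca
Step 5: δ(t1, □) = (t0, a, L) → [t0]□acac□acbca
Step 6: δ(t0, □) = (t1, c, L) → [t1]□cacac□acbca
Step 7: δ(t1, □) = (t0, a, L) → [t0]□acacac□acbca
Step 8: δ(t0, □) = (t1, c, L) → [t1]□cacacac□acbca
Step 9: δ(t1, □) = (t0, a, L) → [t0]□acacacac□acbca
Step 10: δ(t0, □) = (t1, c, L) → [t1]□cacacacac□acbca
Step 11: δ(t1, □) = (t0, a, L) → [t0]□acacacacac□acbca
Step 12: δ(t0, □) = (t1, c, L) → [t1]□cacacacacac□acbca
Step 13: δ(t1, □) = (t0, a, L) → [t0]□acacacacacac□acbca
Step 14: δ(t0, □) = (t1, c, L) → [t1]□cacacacacacac□acbca

The machine has not reached a halting state after 14 steps.
The machine did not halt within the 14-step bound.

Answer: No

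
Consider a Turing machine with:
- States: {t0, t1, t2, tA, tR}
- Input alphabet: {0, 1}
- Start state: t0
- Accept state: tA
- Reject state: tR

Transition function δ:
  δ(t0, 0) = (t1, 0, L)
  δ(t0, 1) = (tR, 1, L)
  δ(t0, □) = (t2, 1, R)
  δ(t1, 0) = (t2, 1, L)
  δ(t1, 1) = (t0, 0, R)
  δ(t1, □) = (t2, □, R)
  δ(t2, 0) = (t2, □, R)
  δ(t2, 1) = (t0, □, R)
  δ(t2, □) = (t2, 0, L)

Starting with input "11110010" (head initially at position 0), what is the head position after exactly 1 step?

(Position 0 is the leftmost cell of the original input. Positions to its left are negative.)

Execution trace (head position shown):
Step 0: [t0]11110010  (head at position 0)
Step 1: move left → [tR]□11110010  (head at position -1)

After 1 step, the head is at position -1.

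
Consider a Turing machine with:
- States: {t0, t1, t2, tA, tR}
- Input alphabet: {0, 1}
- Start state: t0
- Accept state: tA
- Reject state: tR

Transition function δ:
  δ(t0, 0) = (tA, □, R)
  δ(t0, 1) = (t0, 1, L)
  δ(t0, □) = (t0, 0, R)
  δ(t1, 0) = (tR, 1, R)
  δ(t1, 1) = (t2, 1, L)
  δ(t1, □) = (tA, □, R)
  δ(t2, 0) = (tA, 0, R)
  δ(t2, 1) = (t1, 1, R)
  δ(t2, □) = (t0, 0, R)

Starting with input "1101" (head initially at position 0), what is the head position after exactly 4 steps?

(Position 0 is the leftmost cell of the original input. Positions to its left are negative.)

Execution trace (head position shown):
Step 0: [t0]1101  (head at position 0)
Step 1: move left → [t0]□1101  (head at position -1)
Step 2: move right → 0[t0]1101  (head at position 0)
Step 3: move left → [t0]01101  (head at position -1)
Step 4: move right → □[tA]1101  (head at position 0)

After 4 steps, the head is at position 0.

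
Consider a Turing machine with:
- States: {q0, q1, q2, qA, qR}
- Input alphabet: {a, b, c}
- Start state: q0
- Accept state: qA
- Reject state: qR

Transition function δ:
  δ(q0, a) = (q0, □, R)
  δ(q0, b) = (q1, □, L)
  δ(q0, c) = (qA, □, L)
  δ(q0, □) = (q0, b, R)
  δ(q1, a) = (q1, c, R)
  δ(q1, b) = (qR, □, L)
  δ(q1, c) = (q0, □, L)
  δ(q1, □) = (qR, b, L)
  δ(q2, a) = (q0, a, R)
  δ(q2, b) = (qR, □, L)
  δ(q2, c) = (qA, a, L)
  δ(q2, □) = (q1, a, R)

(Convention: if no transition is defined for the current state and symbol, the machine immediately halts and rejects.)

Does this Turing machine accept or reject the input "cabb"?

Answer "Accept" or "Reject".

Execution trace:
Initial: [q0]cabb
Step 1: δ(q0, c) = (qA, □, L) → [qA]□□abb

The machine reaches the accept state qA and halts.

Answer: Accept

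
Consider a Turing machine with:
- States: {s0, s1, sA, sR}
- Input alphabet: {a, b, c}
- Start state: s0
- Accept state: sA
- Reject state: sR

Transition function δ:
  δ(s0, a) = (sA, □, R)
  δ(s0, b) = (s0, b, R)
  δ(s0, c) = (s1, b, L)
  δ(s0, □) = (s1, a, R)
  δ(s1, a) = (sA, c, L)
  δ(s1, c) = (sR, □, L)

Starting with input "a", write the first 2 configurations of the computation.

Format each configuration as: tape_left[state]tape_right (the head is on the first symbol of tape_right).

Transitions applied:
Step 1: δ(s0, a) = (sA, □, R)

The first 2 configurations are:
[s0]a ⊢ □[sA]□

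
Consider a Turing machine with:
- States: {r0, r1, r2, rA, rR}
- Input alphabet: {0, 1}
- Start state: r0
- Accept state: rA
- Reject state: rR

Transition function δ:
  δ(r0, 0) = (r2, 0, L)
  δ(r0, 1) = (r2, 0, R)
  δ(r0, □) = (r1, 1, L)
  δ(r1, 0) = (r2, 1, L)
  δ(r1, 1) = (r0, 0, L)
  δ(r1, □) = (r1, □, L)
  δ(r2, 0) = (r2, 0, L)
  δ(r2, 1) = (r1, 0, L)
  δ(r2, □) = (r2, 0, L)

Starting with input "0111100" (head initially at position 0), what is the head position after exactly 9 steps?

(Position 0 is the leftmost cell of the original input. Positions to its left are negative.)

Execution trace (head position shown):
Step 0: [r0]0111100  (head at position 0)
Step 1: move left → [r2]□0111100  (head at position -1)
Step 2: move left → [r2]□00111100  (head at position -2)
Step 3: move left → [r2]□000111100  (head at position -3)
Step 4: move left → [r2]□0000111100  (head at position -4)
Step 5: move left → [r2]□00000111100  (head at position -5)
Step 6: move left → [r2]□000000111100  (head at position -6)
Step 7: move left → [r2]□0000000111100  (head at position -7)
Step 8: move left → [r2]□00000000111100  (head at position -8)
Step 9: move left → [r2]□000000000111100  (head at position -9)

After 9 steps, the head is at position -9.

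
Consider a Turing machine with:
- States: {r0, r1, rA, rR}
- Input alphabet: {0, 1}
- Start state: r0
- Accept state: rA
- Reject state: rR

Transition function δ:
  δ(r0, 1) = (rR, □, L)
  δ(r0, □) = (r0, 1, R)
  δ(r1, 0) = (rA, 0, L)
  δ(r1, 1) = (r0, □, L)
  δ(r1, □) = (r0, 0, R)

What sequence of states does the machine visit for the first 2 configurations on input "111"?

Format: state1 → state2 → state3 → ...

Execution trace:
Initial: [r0]111
Step 1: δ(r0, 1) = (rR, □, L) → [rR]□□11

The machine reaches the reject state rR and halts.

State sequence: r0 → rR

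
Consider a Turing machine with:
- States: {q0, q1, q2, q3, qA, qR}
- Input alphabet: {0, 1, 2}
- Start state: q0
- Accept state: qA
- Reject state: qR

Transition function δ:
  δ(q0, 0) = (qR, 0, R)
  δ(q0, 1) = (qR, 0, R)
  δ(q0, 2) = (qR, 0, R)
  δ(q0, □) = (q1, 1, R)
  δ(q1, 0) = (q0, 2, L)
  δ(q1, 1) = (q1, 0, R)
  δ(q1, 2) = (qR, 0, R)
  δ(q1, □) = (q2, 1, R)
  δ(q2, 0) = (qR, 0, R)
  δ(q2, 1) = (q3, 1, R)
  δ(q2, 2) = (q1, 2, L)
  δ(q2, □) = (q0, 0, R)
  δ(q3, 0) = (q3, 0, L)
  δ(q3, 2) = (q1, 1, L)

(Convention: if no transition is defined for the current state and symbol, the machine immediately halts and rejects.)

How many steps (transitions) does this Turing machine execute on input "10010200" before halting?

Execution trace:
Initial: [q0]10010200
Step 1: δ(q0, 1) = (qR, 0, R) → 0[qR]0010200

The machine reaches the reject state qR and halts.

The machine executed 1 step before halting.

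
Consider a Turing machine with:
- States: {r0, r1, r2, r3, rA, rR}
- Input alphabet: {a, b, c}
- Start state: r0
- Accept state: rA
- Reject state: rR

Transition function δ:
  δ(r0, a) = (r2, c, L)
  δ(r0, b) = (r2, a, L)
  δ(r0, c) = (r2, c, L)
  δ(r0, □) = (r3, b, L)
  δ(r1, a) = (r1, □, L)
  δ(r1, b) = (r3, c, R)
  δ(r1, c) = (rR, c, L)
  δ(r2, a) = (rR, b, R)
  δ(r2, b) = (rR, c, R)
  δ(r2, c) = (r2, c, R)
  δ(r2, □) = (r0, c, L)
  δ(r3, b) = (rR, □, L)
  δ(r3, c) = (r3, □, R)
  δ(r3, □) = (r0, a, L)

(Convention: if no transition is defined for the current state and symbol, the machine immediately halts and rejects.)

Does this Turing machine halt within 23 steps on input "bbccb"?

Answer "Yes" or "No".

Execution trace:
Initial: [r0]bbccb
Step 1: δ(r0, b) = (r2, a, L) → [r2]□abccb
Step 2: δ(r2, □) = (r0, c, L) → [r0]□cabccb
Step 3: δ(r0, □) = (r3, b, L) → [r3]□bcabccb
Step 4: δ(r3, □) = (r0, a, L) → [r0]□abcabccb
Step 5: δ(r0, □) = (r3, b, L) → [r3]□babcabccb
Step 6: δ(r3, □) = (r0, a, L) → [r0]□ababcabccb
Step 7: δ(r0, □) = (r3, b, L) → [r3]□bababcabccb
Step 8: δ(r3, □) = (r0, a, L) → [r0]□abababcabccb
Step 9: δ(r0, □) = (r3, b, L) → [r3]□babababcabccb
Step 10: δ(r3, □) = (r0, a, L) → [r0]□ababababcabccb
Step 11: δ(r0, □) = (r3, b, L) → [r3]□bababababcabccb
Step 12: δ(r3, □) = (r0, a, L) → [r0]□abababababcabccb
Step 13: δ(r0, □) = (r3, b, L) → [r3]□babababababcabccb
Step 14: δ(r3, □) = (r0, a, L) → [r0]□ababababababcabccb
Step 15: δ(r0, □) = (r3, b, L) → [r3]□bababababababcabccb
Step 16: δ(r3, □) = (r0, a, L) → [r0]□abababababababcabccb
Step 17: δ(r0, □) = (r3, b, L) → [r3]□babababababababcabccb
Step 18: δ(r3, □) = (r0, a, L) → [r0]□ababababababababcabccb
Step 19: δ(r0, □) = (r3, b, L) → [r3]□bababababababababcabccb
Step 20: δ(r3, □) = (r0, a, L) → [r0]□abababababababababcabccb
Step 21: δ(r0, □) = (r3, b, L) → [r3]□babababababababababcabccb
Step 22: δ(r3, □) = (r0, a, L) → [r0]□ababababababababababcabccb
Step 23: δ(r0, □) = (r3, b, L) → [r3]□bababababababababababcabccb

The machine has not reached a halting state after 23 steps.
The machine did not halt within the 23-step bound.

Answer: No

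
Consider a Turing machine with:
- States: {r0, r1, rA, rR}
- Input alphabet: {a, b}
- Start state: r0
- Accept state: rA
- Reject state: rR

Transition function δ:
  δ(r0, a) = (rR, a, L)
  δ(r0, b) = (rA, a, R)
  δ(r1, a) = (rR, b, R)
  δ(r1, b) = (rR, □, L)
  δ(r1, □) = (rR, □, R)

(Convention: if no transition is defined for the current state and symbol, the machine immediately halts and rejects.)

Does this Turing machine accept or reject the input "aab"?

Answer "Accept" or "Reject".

Execution trace:
Initial: [r0]aab
Step 1: δ(r0, a) = (rR, a, L) → [rR]□aab

The machine reaches the reject state rR and halts.

Answer: Reject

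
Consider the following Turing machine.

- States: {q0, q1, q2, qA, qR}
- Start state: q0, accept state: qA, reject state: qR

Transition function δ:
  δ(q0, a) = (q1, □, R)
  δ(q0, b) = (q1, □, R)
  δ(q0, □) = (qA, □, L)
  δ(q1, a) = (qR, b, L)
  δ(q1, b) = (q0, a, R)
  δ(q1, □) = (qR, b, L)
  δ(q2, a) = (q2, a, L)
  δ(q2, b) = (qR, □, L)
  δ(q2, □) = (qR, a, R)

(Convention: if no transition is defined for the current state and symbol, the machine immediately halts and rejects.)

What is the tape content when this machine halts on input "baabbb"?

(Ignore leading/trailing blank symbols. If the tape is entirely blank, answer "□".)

Execution trace:
Initial: [q0]baabbb
Step 1: δ(q0, b) = (q1, □, R) → □[q1]aabbb
Step 2: δ(q1, a) = (qR, b, L) → [qR]□babbb

The machine reaches the reject state qR and halts.

Final tape (ignoring leading/trailing blanks): babbb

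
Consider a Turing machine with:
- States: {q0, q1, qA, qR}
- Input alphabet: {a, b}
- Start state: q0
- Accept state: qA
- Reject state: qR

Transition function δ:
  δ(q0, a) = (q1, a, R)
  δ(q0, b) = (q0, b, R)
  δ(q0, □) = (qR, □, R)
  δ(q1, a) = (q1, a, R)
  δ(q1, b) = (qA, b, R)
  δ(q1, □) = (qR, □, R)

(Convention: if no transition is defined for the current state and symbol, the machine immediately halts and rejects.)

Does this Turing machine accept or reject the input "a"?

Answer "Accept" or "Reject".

Execution trace:
Initial: [q0]a
Step 1: δ(q0, a) = (q1, a, R) → a[q1]□
Step 2: δ(q1, □) = (qR, □, R) → a□[qR]□

The machine reaches the reject state qR and halts.

Answer: Reject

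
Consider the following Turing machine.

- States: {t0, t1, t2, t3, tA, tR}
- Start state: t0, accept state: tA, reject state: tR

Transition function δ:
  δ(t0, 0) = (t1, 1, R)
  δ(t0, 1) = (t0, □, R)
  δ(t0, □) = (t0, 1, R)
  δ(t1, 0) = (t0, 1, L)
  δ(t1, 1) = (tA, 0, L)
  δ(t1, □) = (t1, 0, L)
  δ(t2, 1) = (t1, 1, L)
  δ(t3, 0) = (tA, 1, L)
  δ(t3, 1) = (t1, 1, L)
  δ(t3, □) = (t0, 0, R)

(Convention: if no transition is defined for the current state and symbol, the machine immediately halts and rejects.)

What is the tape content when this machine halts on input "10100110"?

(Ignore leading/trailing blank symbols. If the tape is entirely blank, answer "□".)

Execution trace:
Initial: [t0]10100110
Step 1: δ(t0, 1) = (t0, □, R) → □[t0]0100110
Step 2: δ(t0, 0) = (t1, 1, R) → □1[t1]100110
Step 3: δ(t1, 1) = (tA, 0, L) → □[tA]1000110

The machine reaches the accept state tA and halts.

Final tape (ignoring leading/trailing blanks): 1000110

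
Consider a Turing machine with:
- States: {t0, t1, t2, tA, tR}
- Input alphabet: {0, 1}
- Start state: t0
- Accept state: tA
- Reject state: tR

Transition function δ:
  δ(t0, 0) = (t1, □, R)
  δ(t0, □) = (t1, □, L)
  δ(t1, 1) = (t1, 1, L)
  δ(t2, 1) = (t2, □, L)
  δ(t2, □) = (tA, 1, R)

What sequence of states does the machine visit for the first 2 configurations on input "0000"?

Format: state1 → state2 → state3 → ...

Execution trace:
Initial: [t0]0000
Step 1: δ(t0, 0) = (t1, □, R) → □[t1]000

No transition is defined for δ(t1, 0). By convention the machine halts and rejects.

State sequence: t0 → t1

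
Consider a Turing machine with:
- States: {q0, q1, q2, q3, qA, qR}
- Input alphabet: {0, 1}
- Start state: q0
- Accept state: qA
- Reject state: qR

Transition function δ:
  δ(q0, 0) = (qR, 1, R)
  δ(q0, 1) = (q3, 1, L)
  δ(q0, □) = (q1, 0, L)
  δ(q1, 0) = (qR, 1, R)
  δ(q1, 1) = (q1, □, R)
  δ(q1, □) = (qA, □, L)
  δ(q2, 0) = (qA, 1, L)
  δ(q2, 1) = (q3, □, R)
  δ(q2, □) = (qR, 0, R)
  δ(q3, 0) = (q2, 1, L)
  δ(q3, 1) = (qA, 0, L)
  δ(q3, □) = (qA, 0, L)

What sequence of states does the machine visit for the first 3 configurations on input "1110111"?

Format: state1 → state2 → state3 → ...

Execution trace:
Initial: [q0]1110111
Step 1: δ(q0, 1) = (q3, 1, L) → [q3]□1110111
Step 2: δ(q3, □) = (qA, 0, L) → [qA]□01110111

The machine reaches the accept state qA and halts.

State sequence: q0 → q3 → qA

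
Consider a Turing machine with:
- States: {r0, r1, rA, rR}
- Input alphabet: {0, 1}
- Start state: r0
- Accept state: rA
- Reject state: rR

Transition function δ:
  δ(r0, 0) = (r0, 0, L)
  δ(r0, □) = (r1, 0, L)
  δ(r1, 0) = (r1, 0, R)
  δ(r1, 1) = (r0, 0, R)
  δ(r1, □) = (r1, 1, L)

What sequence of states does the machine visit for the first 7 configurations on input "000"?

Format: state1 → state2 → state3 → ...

Execution trace:
Initial: [r0]000
Step 1: δ(r0, 0) = (r0, 0, L) → [r0]□000
Step 2: δ(r0, □) = (r1, 0, L) → [r1]□0000
Step 3: δ(r1, □) = (r1, 1, L) → [r1]□10000
Step 4: δ(r1, □) = (r1, 1, L) → [r1]□110000
Step 5: δ(r1, □) = (r1, 1, L) → [r1]□1110000
Step 6: δ(r1, □) = (r1, 1, L) → [r1]□11110000

State sequence: r0 → r0 → r1 → r1 → r1 → r1 → r1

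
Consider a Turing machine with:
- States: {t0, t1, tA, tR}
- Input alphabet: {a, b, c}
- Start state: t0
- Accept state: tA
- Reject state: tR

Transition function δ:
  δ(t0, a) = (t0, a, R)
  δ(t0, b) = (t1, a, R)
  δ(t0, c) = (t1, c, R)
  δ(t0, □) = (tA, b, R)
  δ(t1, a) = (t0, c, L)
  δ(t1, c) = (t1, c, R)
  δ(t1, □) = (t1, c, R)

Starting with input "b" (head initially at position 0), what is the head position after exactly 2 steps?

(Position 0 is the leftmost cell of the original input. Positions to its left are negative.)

Execution trace (head position shown):
Step 0: [t0]b  (head at position 0)
Step 1: move right → a[t1]□  (head at position 1)
Step 2: move right → ac[t1]□  (head at position 2)

After 2 steps, the head is at position 2.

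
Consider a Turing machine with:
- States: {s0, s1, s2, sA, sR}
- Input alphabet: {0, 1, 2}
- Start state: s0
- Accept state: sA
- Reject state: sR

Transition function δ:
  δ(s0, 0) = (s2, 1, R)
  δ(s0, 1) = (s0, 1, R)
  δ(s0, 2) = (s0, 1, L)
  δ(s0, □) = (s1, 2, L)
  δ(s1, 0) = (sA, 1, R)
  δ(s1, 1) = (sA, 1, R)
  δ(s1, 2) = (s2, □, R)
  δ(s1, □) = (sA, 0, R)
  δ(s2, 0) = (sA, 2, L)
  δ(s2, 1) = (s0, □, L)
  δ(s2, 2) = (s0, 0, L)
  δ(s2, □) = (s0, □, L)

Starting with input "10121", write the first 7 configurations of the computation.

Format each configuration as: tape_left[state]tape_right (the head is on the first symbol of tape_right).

Transitions applied:
Step 1: δ(s0, 1) = (s0, 1, R)
Step 2: δ(s0, 0) = (s2, 1, R)
Step 3: δ(s2, 1) = (s0, □, L)
Step 4: δ(s0, 1) = (s0, 1, R)
Step 5: δ(s0, □) = (s1, 2, L)
Step 6: δ(s1, 1) = (sA, 1, R)

The first 7 configurations are:
[s0]10121 ⊢ 1[s0]0121 ⊢ 11[s2]121 ⊢ 1[s0]1□21 ⊢ 11[s0]□21 ⊢ 1[s1]1221 ⊢ 11[sA]221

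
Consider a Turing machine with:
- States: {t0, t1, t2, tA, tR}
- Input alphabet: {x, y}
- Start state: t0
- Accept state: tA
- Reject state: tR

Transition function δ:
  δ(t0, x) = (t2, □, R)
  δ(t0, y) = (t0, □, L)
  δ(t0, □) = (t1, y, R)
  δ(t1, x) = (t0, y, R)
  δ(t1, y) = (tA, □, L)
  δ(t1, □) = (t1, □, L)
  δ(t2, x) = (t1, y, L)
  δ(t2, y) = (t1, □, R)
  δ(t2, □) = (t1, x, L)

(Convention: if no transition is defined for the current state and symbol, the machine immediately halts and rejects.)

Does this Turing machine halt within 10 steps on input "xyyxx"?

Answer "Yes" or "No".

Execution trace:
Initial: [t0]xyyxx
Step 1: δ(t0, x) = (t2, □, R) → □[t2]yyxx
Step 2: δ(t2, y) = (t1, □, R) → □□[t1]yxx
Step 3: δ(t1, y) = (tA, □, L) → □[tA]□□xx

The machine reaches the accept state tA and halts.
The machine halted after 3 steps (within the 10-step bound).

Answer: Yes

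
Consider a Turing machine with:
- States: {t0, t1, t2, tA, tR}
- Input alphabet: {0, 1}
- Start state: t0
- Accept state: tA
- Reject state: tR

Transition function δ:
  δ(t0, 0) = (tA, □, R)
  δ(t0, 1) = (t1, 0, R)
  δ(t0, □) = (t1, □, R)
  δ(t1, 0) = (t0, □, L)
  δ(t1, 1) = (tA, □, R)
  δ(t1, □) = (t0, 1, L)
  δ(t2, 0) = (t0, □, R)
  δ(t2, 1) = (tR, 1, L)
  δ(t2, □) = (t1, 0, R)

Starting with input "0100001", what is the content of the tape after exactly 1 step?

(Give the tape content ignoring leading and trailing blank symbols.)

Execution trace:
Initial: [t0]0100001
Step 1: δ(t0, 0) = (tA, □, R) → □[tA]100001

The machine reaches the accept state tA and halts.

After 1 step, the tape (ignoring leading/trailing blanks) is: 100001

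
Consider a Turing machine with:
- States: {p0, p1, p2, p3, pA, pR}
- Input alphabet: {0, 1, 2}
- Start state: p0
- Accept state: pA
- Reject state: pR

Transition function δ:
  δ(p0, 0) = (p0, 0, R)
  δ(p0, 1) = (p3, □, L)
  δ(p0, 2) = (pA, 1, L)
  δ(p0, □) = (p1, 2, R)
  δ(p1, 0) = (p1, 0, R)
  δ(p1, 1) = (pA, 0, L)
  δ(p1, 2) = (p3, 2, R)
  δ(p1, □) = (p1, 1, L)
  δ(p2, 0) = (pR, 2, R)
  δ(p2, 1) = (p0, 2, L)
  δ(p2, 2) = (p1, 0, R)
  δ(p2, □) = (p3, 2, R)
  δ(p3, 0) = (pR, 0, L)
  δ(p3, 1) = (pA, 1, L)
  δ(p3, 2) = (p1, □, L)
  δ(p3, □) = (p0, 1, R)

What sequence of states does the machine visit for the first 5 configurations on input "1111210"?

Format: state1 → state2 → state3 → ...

Execution trace:
Initial: [p0]1111210
Step 1: δ(p0, 1) = (p3, □, L) → [p3]□□111210
Step 2: δ(p3, □) = (p0, 1, R) → 1[p0]□111210
Step 3: δ(p0, □) = (p1, 2, R) → 12[p1]111210
Step 4: δ(p1, 1) = (pA, 0, L) → 1[pA]2011210

The machine reaches the accept state pA and halts.

State sequence: p0 → p3 → p0 → p1 → pA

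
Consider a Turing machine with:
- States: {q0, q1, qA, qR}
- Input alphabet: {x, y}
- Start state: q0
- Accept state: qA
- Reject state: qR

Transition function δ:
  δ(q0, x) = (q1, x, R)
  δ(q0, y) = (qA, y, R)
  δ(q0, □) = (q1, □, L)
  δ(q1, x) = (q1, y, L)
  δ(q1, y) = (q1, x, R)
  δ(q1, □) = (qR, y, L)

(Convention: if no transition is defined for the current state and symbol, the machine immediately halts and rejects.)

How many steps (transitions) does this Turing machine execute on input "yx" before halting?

Execution trace:
Initial: [q0]yx
Step 1: δ(q0, y) = (qA, y, R) → y[qA]x

The machine reaches the accept state qA and halts.

The machine executed 1 step before halting.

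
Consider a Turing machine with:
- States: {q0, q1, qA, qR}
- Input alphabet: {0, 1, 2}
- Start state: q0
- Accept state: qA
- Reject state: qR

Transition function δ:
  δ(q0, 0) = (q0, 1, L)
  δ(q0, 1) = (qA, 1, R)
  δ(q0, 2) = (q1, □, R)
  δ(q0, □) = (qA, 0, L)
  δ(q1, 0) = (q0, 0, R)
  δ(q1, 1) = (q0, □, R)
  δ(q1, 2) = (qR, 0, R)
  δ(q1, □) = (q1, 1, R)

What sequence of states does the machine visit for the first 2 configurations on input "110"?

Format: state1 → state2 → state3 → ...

Execution trace:
Initial: [q0]110
Step 1: δ(q0, 1) = (qA, 1, R) → 1[qA]10

The machine reaches the accept state qA and halts.

State sequence: q0 → qA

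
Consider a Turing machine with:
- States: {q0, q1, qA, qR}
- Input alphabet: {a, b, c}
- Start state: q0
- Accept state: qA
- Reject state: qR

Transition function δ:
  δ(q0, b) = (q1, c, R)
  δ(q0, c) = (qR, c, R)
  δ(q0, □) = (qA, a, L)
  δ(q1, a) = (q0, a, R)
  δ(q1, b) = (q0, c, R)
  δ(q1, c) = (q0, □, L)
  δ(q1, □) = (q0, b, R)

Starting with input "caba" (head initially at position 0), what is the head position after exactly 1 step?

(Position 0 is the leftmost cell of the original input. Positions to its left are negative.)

Execution trace (head position shown):
Step 0: [q0]caba  (head at position 0)
Step 1: move right → c[qR]aba  (head at position 1)

After 1 step, the head is at position 1.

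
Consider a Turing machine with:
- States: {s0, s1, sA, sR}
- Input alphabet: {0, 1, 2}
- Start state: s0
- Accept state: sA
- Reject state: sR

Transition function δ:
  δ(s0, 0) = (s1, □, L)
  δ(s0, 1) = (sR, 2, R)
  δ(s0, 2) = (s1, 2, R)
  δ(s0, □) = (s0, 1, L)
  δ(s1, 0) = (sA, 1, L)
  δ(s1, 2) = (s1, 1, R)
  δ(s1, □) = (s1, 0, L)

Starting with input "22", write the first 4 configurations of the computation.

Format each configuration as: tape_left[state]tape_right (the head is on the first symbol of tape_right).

Transitions applied:
Step 1: δ(s0, 2) = (s1, 2, R)
Step 2: δ(s1, 2) = (s1, 1, R)
Step 3: δ(s1, □) = (s1, 0, L)

The first 4 configurations are:
[s0]22 ⊢ 2[s1]2 ⊢ 21[s1]□ ⊢ 2[s1]10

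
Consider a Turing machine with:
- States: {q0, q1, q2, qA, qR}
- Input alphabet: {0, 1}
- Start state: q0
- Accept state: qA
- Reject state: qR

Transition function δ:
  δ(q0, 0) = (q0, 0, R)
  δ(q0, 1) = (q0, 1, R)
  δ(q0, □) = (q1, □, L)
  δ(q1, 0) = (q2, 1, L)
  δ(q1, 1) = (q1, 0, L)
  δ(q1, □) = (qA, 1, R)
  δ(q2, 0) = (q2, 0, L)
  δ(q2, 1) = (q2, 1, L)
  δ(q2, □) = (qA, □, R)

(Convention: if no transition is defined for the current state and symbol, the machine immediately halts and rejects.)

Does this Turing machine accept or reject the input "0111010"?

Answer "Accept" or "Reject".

Execution trace:
Initial: [q0]0111010
Step 1: δ(q0, 0) = (q0, 0, R) → 0[q0]111010
Step 2: δ(q0, 1) = (q0, 1, R) → 01[q0]11010
Step 3: δ(q0, 1) = (q0, 1, R) → 011[q0]1010
Step 4: δ(q0, 1) = (q0, 1, R) → 0111[q0]010
Step 5: δ(q0, 0) = (q0, 0, R) → 01110[q0]10
Step 6: δ(q0, 1) = (q0, 1, R) → 011101[q0]0
Step 7: δ(q0, 0) = (q0, 0, R) → 0111010[q0]□
Step 8: δ(q0, □) = (q1, □, L) → 011101[q1]0□
Step 9: δ(q1, 0) = (q2, 1, L) → 01110[q2]11□
Step 10: δ(q2, 1) = (q2, 1, L) → 0111[q2]011□
Step 11: δ(q2, 0) = (q2, 0, L) → 011[q2]1011□
Step 12: δ(q2, 1) = (q2, 1, L) → 01[q2]11011□
Step 13: δ(q2, 1) = (q2, 1, L) → 0[q2]111011□
Step 14: δ(q2, 1) = (q2, 1, L) → [q2]0111011□
Step 15: δ(q2, 0) = (q2, 0, L) → [q2]□0111011□
Step 16: δ(q2, □) = (qA, □, R) → □[qA]0111011□

The machine reaches the accept state qA and halts.

Answer: Accept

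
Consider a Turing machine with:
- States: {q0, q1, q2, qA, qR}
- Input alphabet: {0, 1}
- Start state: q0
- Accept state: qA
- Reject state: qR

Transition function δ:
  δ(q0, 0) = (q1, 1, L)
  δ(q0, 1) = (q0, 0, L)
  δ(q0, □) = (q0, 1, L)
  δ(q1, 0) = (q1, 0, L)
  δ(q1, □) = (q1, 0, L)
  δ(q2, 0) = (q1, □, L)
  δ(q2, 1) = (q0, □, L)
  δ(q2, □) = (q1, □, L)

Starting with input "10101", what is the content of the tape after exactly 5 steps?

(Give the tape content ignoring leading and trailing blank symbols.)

Execution trace:
Initial: [q0]10101
Step 1: δ(q0, 1) = (q0, 0, L) → [q0]□00101
Step 2: δ(q0, □) = (q0, 1, L) → [q0]□100101
Step 3: δ(q0, □) = (q0, 1, L) → [q0]□1100101
Step 4: δ(q0, □) = (q0, 1, L) → [q0]□11100101
Step 5: δ(q0, □) = (q0, 1, L) → [q0]□111100101

After 5 steps, the tape (ignoring leading/trailing blanks) is: 111100101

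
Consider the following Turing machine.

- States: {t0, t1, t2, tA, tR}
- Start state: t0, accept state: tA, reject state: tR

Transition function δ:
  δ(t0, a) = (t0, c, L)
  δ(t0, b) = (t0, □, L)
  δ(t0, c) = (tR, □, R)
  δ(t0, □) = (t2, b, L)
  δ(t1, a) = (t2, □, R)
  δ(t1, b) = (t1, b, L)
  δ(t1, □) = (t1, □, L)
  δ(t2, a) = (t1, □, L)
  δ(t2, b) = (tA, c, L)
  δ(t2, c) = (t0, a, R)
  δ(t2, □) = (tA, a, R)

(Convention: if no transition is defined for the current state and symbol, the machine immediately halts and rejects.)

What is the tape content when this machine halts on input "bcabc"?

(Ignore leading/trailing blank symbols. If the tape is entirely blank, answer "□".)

Execution trace:
Initial: [t0]bcabc
Step 1: δ(t0, b) = (t0, □, L) → [t0]□□cabc
Step 2: δ(t0, □) = (t2, b, L) → [t2]□b□cabc
Step 3: δ(t2, □) = (tA, a, R) → a[tA]b□cabc

The machine reaches the accept state tA and halts.

Final tape (ignoring leading/trailing blanks): ab□cabc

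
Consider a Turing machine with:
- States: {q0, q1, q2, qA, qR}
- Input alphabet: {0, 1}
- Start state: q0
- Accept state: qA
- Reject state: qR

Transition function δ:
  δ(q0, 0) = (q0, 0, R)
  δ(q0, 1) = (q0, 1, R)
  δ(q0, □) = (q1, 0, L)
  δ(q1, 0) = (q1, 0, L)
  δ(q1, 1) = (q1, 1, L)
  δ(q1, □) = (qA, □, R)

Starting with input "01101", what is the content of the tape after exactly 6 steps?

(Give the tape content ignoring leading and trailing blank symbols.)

Execution trace:
Initial: [q0]01101
Step 1: δ(q0, 0) = (q0, 0, R) → 0[q0]1101
Step 2: δ(q0, 1) = (q0, 1, R) → 01[q0]101
Step 3: δ(q0, 1) = (q0, 1, R) → 011[q0]01
Step 4: δ(q0, 0) = (q0, 0, R) → 0110[q0]1
Step 5: δ(q0, 1) = (q0, 1, R) → 01101[q0]□
Step 6: δ(q0, □) = (q1, 0, L) → 0110[q1]10

After 6 steps, the tape (ignoring leading/trailing blanks) is: 011010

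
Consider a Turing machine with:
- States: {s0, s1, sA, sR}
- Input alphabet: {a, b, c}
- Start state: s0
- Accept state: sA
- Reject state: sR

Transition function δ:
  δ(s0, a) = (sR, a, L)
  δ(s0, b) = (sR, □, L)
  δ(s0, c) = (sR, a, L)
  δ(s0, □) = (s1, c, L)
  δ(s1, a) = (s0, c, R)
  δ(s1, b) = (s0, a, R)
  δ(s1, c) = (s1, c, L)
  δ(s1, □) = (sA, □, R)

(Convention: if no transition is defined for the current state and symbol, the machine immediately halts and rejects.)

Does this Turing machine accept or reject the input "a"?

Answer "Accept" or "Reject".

Execution trace:
Initial: [s0]a
Step 1: δ(s0, a) = (sR, a, L) → [sR]□a

The machine reaches the reject state sR and halts.

Answer: Reject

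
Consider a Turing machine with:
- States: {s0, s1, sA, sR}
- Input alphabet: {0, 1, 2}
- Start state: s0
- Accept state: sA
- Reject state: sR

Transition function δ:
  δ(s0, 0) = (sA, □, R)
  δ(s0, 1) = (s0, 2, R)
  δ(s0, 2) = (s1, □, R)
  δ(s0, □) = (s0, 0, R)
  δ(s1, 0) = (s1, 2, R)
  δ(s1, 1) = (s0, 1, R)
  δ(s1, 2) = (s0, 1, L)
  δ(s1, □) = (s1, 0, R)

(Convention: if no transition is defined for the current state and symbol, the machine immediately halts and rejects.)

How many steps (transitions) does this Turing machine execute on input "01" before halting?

Execution trace:
Initial: [s0]01
Step 1: δ(s0, 0) = (sA, □, R) → □[sA]1

The machine reaches the accept state sA and halts.

The machine executed 1 step before halting.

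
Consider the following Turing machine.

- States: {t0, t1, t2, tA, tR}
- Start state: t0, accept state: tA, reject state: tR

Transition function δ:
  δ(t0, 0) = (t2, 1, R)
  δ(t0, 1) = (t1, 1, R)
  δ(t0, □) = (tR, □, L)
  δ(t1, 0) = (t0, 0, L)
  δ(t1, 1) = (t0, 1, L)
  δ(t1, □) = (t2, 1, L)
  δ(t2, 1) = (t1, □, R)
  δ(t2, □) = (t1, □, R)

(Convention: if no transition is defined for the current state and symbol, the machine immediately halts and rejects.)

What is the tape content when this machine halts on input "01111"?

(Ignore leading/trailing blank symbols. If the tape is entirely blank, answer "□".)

Execution trace:
Initial: [t0]01111
Step 1: δ(t0, 0) = (t2, 1, R) → 1[t2]1111
Step 2: δ(t2, 1) = (t1, □, R) → 1□[t1]111
Step 3: δ(t1, 1) = (t0, 1, L) → 1[t0]□111
Step 4: δ(t0, □) = (tR, □, L) → [tR]1□111

The machine reaches the reject state tR and halts.

Final tape (ignoring leading/trailing blanks): 1□111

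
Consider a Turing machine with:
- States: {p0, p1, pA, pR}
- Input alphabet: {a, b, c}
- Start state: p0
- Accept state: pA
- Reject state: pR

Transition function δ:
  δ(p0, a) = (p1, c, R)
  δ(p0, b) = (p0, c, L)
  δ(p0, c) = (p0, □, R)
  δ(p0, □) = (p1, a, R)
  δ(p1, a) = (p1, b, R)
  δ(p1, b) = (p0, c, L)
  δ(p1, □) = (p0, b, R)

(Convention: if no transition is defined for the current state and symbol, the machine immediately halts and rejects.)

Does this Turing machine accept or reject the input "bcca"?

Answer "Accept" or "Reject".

Execution trace:
Initial: [p0]bcca
Step 1: δ(p0, b) = (p0, c, L) → [p0]□ccca
Step 2: δ(p0, □) = (p1, a, R) → a[p1]ccca

No transition is defined for δ(p1, c). By convention the machine halts and rejects.

Answer: Reject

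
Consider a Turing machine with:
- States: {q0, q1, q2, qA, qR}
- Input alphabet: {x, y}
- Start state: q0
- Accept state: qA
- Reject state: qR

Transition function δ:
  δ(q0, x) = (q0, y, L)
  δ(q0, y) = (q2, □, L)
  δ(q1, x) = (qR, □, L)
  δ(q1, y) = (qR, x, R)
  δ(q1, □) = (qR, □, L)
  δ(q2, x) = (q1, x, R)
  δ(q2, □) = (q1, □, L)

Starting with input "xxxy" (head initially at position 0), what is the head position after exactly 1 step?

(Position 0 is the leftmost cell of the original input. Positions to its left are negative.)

Execution trace (head position shown):
Step 0: [q0]xxxy  (head at position 0)
Step 1: move left → [q0]□yxxy  (head at position -1)

After 1 step, the head is at position -1.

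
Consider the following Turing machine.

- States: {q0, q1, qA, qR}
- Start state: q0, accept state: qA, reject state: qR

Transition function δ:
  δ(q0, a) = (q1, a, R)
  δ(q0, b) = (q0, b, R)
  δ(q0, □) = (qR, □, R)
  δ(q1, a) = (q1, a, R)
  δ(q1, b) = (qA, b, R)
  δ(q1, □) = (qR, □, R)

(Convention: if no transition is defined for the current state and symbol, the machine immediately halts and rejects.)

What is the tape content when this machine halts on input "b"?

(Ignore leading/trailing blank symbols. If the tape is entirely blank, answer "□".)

Execution trace:
Initial: [q0]b
Step 1: δ(q0, b) = (q0, b, R) → b[q0]□
Step 2: δ(q0, □) = (qR, □, R) → b□[qR]□

The machine reaches the reject state qR and halts.

Final tape (ignoring leading/trailing blanks): b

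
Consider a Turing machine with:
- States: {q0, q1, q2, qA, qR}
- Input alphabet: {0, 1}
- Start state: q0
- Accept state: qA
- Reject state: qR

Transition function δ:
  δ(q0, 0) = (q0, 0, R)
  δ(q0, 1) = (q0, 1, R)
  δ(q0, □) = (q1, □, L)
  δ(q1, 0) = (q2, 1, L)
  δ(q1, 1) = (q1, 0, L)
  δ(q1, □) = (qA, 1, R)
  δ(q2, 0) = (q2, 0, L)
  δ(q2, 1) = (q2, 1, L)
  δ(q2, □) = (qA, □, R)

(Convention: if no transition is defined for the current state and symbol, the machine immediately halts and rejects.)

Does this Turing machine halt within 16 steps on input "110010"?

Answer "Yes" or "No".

Execution trace:
Initial: [q0]110010
Step 1: δ(q0, 1) = (q0, 1, R) → 1[q0]10010
Step 2: δ(q0, 1) = (q0, 1, R) → 11[q0]0010
Step 3: δ(q0, 0) = (q0, 0, R) → 110[q0]010
Step 4: δ(q0, 0) = (q0, 0, R) → 1100[q0]10
Step 5: δ(q0, 1) = (q0, 1, R) → 11001[q0]0
Step 6: δ(q0, 0) = (q0, 0, R) → 110010[q0]□
Step 7: δ(q0, □) = (q1, □, L) → 11001[q1]0□
Step 8: δ(q1, 0) = (q2, 1, L) → 1100[q2]11□
Step 9: δ(q2, 1) = (q2, 1, L) → 110[q2]011□
Step 10: δ(q2, 0) = (q2, 0, L) → 11[q2]0011□
Step 11: δ(q2, 0) = (q2, 0, L) → 1[q2]10011□
Step 12: δ(q2, 1) = (q2, 1, L) → [q2]110011□
Step 13: δ(q2, 1) = (q2, 1, L) → [q2]□110011□
Step 14: δ(q2, □) = (qA, □, R) → □[qA]110011□

The machine reaches the accept state qA and halts.
The machine halted after 14 steps (within the 16-step bound).

Answer: Yes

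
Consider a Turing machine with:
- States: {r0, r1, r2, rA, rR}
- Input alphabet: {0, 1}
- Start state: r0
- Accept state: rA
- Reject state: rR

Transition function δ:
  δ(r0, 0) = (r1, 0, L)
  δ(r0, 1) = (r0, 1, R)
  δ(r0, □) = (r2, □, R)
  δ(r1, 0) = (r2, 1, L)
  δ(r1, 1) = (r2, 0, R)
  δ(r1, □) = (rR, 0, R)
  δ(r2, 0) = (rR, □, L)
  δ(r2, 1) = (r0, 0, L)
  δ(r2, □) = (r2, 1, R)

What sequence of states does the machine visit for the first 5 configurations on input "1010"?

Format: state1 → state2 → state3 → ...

Execution trace:
Initial: [r0]1010
Step 1: δ(r0, 1) = (r0, 1, R) → 1[r0]010
Step 2: δ(r0, 0) = (r1, 0, L) → [r1]1010
Step 3: δ(r1, 1) = (r2, 0, R) → 0[r2]010
Step 4: δ(r2, 0) = (rR, □, L) → [rR]0□10

The machine reaches the reject state rR and halts.

State sequence: r0 → r0 → r1 → r2 → rR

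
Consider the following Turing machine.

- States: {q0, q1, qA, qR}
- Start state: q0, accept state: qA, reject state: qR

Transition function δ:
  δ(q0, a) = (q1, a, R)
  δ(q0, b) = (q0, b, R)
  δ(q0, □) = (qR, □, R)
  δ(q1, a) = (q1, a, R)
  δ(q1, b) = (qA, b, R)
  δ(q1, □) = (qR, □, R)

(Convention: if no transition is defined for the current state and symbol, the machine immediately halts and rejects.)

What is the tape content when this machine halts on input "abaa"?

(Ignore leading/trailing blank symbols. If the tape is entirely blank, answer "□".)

Execution trace:
Initial: [q0]abaa
Step 1: δ(q0, a) = (q1, a, R) → a[q1]baa
Step 2: δ(q1, b) = (qA, b, R) → ab[qA]aa

The machine reaches the accept state qA and halts.

Final tape (ignoring leading/trailing blanks): abaa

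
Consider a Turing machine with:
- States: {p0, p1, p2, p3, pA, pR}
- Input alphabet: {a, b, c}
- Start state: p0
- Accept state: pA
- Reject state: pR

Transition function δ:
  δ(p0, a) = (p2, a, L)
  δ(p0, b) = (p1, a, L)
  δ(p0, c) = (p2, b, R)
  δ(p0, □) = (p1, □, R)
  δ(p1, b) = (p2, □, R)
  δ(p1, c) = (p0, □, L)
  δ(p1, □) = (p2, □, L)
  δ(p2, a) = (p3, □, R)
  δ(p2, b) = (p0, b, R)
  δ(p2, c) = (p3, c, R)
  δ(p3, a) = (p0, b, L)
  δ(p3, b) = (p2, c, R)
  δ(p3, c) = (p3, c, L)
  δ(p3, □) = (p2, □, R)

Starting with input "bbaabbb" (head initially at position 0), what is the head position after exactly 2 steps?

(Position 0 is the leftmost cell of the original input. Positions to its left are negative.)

Execution trace (head position shown):
Step 0: [p0]bbaabbb  (head at position 0)
Step 1: move left → [p1]□abaabbb  (head at position -1)
Step 2: move left → [p2]□□abaabbb  (head at position -2)

After 2 steps, the head is at position -2.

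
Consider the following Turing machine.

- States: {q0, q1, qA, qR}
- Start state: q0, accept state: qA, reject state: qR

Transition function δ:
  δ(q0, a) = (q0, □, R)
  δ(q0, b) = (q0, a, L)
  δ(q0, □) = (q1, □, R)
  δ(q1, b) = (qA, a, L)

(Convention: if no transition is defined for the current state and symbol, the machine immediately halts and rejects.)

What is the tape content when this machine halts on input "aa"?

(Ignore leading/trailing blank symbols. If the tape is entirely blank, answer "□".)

Execution trace:
Initial: [q0]aa
Step 1: δ(q0, a) = (q0, □, R) → □[q0]a
Step 2: δ(q0, a) = (q0, □, R) → □□[q0]□
Step 3: δ(q0, □) = (q1, □, R) → □□□[q1]□

No transition is defined for δ(q1, □). By convention the machine halts and rejects.

Final tape (ignoring leading/trailing blanks): □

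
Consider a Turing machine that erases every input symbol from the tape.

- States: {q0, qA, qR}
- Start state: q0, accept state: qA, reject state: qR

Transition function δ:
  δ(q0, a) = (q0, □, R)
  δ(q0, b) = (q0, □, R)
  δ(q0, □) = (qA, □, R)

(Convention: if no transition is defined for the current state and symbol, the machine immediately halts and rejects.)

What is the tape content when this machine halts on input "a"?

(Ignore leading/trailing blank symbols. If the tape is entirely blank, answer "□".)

Execution trace:
Initial: [q0]a
Step 1: δ(q0, a) = (q0, □, R) → □[q0]□
Step 2: δ(q0, □) = (qA, □, R) → □□[qA]□

The machine reaches the accept state qA and halts.

Final tape (ignoring leading/trailing blanks): □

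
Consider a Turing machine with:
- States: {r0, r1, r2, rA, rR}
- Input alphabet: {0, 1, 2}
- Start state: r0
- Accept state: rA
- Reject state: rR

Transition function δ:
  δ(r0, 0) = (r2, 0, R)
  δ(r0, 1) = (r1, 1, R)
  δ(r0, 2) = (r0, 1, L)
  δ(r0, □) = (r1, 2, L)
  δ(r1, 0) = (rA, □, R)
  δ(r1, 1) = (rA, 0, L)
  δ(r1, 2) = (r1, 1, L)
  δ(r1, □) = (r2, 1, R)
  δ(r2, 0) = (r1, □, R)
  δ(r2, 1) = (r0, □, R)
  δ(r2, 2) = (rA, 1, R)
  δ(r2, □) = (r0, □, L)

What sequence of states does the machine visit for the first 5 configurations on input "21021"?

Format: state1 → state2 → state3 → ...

Execution trace:
Initial: [r0]21021
Step 1: δ(r0, 2) = (r0, 1, L) → [r0]□11021
Step 2: δ(r0, □) = (r1, 2, L) → [r1]□211021
Step 3: δ(r1, □) = (r2, 1, R) → 1[r2]211021
Step 4: δ(r2, 2) = (rA, 1, R) → 11[rA]11021

The machine reaches the accept state rA and halts.

State sequence: r0 → r0 → r1 → r2 → rA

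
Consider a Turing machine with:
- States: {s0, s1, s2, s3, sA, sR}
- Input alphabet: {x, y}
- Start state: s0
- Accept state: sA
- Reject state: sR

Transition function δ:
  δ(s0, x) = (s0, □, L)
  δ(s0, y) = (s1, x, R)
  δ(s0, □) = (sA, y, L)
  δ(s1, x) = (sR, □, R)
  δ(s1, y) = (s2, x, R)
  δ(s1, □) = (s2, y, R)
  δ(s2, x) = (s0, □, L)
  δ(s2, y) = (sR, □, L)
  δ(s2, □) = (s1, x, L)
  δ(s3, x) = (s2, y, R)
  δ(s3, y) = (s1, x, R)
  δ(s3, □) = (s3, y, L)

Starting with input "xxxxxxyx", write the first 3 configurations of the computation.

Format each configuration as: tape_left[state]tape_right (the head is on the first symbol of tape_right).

Transitions applied:
Step 1: δ(s0, x) = (s0, □, L)
Step 2: δ(s0, □) = (sA, y, L)

The first 3 configurations are:
[s0]xxxxxxyx ⊢ [s0]□□xxxxxyx ⊢ [sA]□y□xxxxxyx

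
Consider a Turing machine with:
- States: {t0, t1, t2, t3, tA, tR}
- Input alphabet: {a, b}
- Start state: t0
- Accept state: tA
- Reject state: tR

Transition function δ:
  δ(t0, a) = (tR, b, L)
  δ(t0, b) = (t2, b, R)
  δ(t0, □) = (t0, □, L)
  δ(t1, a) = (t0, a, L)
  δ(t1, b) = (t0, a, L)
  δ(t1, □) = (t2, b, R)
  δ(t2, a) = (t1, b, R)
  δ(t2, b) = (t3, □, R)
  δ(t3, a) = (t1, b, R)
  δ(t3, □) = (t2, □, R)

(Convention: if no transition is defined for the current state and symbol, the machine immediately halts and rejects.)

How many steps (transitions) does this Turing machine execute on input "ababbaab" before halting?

Execution trace:
Initial: [t0]ababbaab
Step 1: δ(t0, a) = (tR, b, L) → [tR]□bbabbaab

The machine reaches the reject state tR and halts.

The machine executed 1 step before halting.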